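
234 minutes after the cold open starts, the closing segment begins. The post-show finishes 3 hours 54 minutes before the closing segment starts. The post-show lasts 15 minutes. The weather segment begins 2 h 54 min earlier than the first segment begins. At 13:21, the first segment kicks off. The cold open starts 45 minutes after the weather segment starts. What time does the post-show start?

10:57

The weather segment starts at 13:21 − 174 min = 10:27.
The cold open starts at 10:27 + 45 min = 11:12.
The closing segment starts at 11:12 + 234 min = 15:06.
The post-show ends at 15:06 − 234 min = 11:12.
The post-show starts at 11:12 − 15 min = 10:57.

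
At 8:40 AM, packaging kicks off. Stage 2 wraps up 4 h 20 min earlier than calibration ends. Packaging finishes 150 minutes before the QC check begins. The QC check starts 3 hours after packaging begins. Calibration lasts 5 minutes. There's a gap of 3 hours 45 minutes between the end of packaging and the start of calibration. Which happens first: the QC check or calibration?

The QC check starts at 8:40 AM + 180 min = 11:40 AM.
Packaging ends at 11:40 AM − 150 min = 9:10 AM.
Calibration starts at 9:10 AM + 225 min = 12:55 PM.
The QC check starts at 11:40 AM and calibration starts at 12:55 PM, so the QC check is first.

the QC check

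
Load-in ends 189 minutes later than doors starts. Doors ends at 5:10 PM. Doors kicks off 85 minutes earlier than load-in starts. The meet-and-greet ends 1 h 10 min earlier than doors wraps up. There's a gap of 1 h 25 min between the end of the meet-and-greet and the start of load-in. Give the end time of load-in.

The meet-and-greet ends at 5:10 PM − 70 min = 4:00 PM.
Load-in starts at 4:00 PM + 85 min = 5:25 PM.
Doors starts at 5:25 PM − 85 min = 4:00 PM.
Load-in ends at 4:00 PM + 189 min = 7:09 PM.

7:09 PM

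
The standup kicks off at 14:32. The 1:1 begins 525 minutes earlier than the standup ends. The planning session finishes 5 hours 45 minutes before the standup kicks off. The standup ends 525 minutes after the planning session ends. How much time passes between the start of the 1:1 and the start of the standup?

The planning session ends at 14:32 − 345 min = 08:47.
The standup ends at 08:47 + 525 min = 17:32.
The 1:1 starts at 17:32 − 525 min = 08:47.
From 08:47 to 14:32 is 5 h 45 min.

5 h 45 min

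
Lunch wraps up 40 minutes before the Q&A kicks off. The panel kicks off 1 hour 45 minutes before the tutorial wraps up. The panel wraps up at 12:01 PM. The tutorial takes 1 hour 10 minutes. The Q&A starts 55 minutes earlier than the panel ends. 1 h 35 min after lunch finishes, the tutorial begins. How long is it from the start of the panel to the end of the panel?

35 minutes

The Q&A starts at 12:01 PM − 55 min = 11:06 AM.
Lunch ends at 11:06 AM − 40 min = 10:26 AM.
The tutorial starts at 10:26 AM + 95 min = 12:01 PM.
The tutorial ends at 12:01 PM + 70 min = 1:11 PM.
The panel starts at 1:11 PM − 105 min = 11:26 AM.
From 11:26 AM to 12:01 PM is 35 minutes.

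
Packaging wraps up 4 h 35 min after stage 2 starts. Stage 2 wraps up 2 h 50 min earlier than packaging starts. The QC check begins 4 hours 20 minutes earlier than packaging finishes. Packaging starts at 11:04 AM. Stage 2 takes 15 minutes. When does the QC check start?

8:14 AM

Stage 2 ends at 11:04 AM − 170 min = 8:14 AM.
Stage 2 starts at 8:14 AM − 15 min = 7:59 AM.
Packaging ends at 7:59 AM + 275 min = 12:34 PM.
The QC check starts at 12:34 PM − 260 min = 8:14 AM.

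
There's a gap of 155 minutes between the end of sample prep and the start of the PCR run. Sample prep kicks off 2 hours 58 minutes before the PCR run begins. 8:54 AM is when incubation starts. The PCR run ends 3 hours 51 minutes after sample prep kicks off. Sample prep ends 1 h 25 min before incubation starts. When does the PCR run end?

Sample prep ends at 8:54 AM − 85 min = 7:29 AM.
The PCR run starts at 7:29 AM + 155 min = 10:04 AM.
Sample prep starts at 10:04 AM − 178 min = 7:06 AM.
The PCR run ends at 7:06 AM + 231 min = 10:57 AM.

10:57 AM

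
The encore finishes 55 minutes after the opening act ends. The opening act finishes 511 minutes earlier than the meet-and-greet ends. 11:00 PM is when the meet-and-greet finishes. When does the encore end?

The opening act ends at 11:00 PM − 511 min = 2:29 PM.
The encore ends at 2:29 PM + 55 min = 3:24 PM.

3:24 PM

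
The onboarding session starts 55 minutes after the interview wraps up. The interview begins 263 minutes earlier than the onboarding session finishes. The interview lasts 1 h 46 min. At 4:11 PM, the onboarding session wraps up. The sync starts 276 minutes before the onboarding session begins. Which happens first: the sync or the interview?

The interview starts at 4:11 PM − 263 min = 11:48 AM.
The interview ends at 11:48 AM + 106 min = 1:34 PM.
The onboarding session starts at 1:34 PM + 55 min = 2:29 PM.
The sync starts at 2:29 PM − 276 min = 9:53 AM.
The sync starts at 9:53 AM and the interview starts at 11:48 AM, so the sync is first.

the sync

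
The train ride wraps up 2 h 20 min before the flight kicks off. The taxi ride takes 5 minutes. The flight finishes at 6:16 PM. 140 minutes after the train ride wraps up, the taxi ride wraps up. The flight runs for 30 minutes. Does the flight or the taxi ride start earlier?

The flight starts at 6:16 PM − 30 min = 5:46 PM.
The train ride ends at 5:46 PM − 140 min = 3:26 PM.
The taxi ride ends at 3:26 PM + 140 min = 5:46 PM.
The taxi ride starts at 5:46 PM − 5 min = 5:41 PM.
The flight starts at 5:46 PM and the taxi ride starts at 5:41 PM, so the taxi ride is first.

the taxi ride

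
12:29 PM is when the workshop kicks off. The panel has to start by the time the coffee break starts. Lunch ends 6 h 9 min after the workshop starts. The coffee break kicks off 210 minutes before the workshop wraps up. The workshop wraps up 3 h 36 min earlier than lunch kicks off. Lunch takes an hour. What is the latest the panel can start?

10:32 AM

Lunch ends at 12:29 PM + 369 min = 6:38 PM.
Lunch starts at 6:38 PM − 60 min = 5:38 PM.
The workshop ends at 5:38 PM − 216 min = 2:02 PM.
The coffee break starts at 2:02 PM − 210 min = 10:32 AM.
The panel is bounded by the coffee break, so the latest it can start is 10:32 AM.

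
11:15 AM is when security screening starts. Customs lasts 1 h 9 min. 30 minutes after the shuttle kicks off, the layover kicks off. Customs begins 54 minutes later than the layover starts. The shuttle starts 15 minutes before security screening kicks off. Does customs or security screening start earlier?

security screening

The shuttle starts at 11:15 AM − 15 min = 11:00 AM.
The layover starts at 11:00 AM + 30 min = 11:30 AM.
Customs starts at 11:30 AM + 54 min = 12:24 PM.
Customs starts at 12:24 PM and security screening starts at 11:15 AM, so security screening is first.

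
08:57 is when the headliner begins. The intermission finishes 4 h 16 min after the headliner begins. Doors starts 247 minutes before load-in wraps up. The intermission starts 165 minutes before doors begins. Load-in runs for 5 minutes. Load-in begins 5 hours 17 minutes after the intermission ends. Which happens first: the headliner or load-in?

the headliner

The intermission ends at 08:57 + 256 min = 13:13.
Load-in starts at 13:13 + 317 min = 18:30.
The headliner starts at 08:57 and load-in starts at 18:30, so the headliner is first.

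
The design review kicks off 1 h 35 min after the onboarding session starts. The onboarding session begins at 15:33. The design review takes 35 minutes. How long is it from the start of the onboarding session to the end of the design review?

The design review starts at 15:33 + 95 min = 17:08.
The design review ends at 17:08 + 35 min = 17:43.
From 15:33 to 17:43 is 130 minutes.

130 minutes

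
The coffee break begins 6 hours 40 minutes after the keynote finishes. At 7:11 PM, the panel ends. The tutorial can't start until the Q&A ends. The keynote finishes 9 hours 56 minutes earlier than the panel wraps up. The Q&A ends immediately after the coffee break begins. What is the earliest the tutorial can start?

3:55 PM

The keynote ends at 7:11 PM − 596 min = 9:15 AM.
The coffee break starts at 9:15 AM + 400 min = 3:55 PM.
So the Q&A ends at 3:55 PM.
The tutorial is bounded by the Q&A, so the earliest it can start is 3:55 PM.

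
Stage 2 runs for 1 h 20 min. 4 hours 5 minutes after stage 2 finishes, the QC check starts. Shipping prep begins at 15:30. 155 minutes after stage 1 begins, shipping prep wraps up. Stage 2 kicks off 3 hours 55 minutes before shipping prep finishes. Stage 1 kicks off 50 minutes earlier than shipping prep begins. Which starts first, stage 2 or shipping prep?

stage 2

Stage 1 starts at 15:30 − 50 min = 14:40.
Shipping prep ends at 14:40 + 155 min = 17:15.
Stage 2 starts at 17:15 − 235 min = 13:20.
Stage 2 starts at 13:20 and shipping prep starts at 15:30, so stage 2 is first.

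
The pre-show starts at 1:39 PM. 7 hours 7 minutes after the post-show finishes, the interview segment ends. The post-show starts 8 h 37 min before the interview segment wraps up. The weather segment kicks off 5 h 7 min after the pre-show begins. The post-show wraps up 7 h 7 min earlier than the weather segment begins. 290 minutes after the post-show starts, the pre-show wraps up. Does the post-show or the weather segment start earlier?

The weather segment starts at 1:39 PM + 307 min = 6:46 PM.
The post-show ends at 6:46 PM − 427 min = 11:39 AM.
The interview segment ends at 11:39 AM + 427 min = 6:46 PM.
The post-show starts at 6:46 PM − 517 min = 10:09 AM.
The post-show starts at 10:09 AM and the weather segment starts at 6:46 PM, so the post-show is first.

the post-show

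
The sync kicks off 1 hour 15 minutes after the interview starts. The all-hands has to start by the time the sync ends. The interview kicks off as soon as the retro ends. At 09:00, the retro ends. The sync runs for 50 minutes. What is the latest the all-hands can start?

11:05

The interview starts at 09:00.
The sync starts at 09:00 + 75 min = 10:15.
The sync ends at 10:15 + 50 min = 11:05.
The all-hands is bounded by the sync, so the latest it can start is 11:05.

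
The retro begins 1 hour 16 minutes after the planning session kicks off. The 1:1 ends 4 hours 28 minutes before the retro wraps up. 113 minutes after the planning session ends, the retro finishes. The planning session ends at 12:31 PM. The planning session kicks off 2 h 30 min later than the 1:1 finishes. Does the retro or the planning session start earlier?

the planning session

The retro ends at 12:31 PM + 113 min = 2:24 PM.
The 1:1 ends at 2:24 PM − 268 min = 9:56 AM.
The planning session starts at 9:56 AM + 150 min = 12:26 PM.
The retro starts at 12:26 PM + 76 min = 1:42 PM.
The retro starts at 1:42 PM and the planning session starts at 12:26 PM, so the planning session is first.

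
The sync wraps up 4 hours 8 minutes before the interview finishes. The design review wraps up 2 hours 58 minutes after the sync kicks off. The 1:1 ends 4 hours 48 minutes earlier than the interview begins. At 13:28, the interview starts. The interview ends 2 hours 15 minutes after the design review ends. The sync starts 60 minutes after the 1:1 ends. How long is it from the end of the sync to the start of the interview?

The 1:1 ends at 13:28 − 288 min = 08:40.
The sync starts at 08:40 + 60 min = 09:40.
The design review ends at 09:40 + 178 min = 12:38.
The interview ends at 12:38 + 135 min = 14:53.
The sync ends at 14:53 − 248 min = 10:45.
From 10:45 to 13:28 is 2 h 43 min.

2 h 43 min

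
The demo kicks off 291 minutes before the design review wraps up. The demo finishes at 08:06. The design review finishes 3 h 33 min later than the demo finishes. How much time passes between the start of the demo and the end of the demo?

78 minutes

The design review ends at 08:06 + 213 min = 11:39.
The demo starts at 11:39 − 291 min = 06:48.
From 06:48 to 08:06 is 78 minutes.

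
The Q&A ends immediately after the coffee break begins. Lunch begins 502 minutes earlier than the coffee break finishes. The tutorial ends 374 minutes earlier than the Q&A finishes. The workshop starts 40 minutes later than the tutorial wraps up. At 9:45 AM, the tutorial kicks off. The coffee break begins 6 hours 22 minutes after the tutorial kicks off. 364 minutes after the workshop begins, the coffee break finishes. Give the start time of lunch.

The coffee break starts at 9:45 AM + 382 min = 4:07 PM.
So the Q&A ends at 4:07 PM.
The tutorial ends at 4:07 PM − 374 min = 9:53 AM.
The workshop starts at 9:53 AM + 40 min = 10:33 AM.
The coffee break ends at 10:33 AM + 364 min = 4:37 PM.
Lunch starts at 4:37 PM − 502 min = 8:15 AM.

8:15 AM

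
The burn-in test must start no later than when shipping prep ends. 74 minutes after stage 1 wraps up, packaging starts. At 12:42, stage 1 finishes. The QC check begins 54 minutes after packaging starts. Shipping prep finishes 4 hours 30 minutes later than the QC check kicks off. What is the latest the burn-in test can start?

19:20

Packaging starts at 12:42 + 74 min = 13:56.
The QC check starts at 13:56 + 54 min = 14:50.
Shipping prep ends at 14:50 + 270 min = 19:20.
The burn-in test is bounded by shipping prep, so the latest it can start is 19:20.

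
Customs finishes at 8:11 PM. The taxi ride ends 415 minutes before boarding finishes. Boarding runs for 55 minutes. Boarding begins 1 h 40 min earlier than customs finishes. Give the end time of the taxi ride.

Boarding starts at 8:11 PM − 100 min = 6:31 PM.
Boarding ends at 6:31 PM + 55 min = 7:26 PM.
The taxi ride ends at 7:26 PM − 415 min = 12:31 PM.

12:31 PM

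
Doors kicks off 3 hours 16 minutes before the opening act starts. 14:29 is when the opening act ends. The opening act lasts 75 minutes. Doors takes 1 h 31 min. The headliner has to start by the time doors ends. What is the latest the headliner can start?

11:29

The opening act starts at 14:29 − 75 min = 13:14.
Doors starts at 13:14 − 196 min = 09:58.
Doors ends at 09:58 + 91 min = 11:29.
The headliner is bounded by doors, so the latest it can start is 11:29.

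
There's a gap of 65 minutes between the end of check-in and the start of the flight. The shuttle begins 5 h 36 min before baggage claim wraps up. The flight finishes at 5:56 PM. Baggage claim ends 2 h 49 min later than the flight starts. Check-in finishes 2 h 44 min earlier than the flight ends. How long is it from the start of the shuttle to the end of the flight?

266 minutes

Check-in ends at 5:56 PM − 164 min = 3:12 PM.
The flight starts at 3:12 PM + 65 min = 4:17 PM.
Baggage claim ends at 4:17 PM + 169 min = 7:06 PM.
The shuttle starts at 7:06 PM − 336 min = 1:30 PM.
From 1:30 PM to 5:56 PM is 266 minutes.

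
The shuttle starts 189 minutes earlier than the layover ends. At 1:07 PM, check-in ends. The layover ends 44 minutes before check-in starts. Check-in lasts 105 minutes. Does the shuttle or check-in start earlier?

the shuttle

Check-in starts at 1:07 PM − 105 min = 11:22 AM.
The layover ends at 11:22 AM − 44 min = 10:38 AM.
The shuttle starts at 10:38 AM − 189 min = 7:29 AM.
The shuttle starts at 7:29 AM and check-in starts at 11:22 AM, so the shuttle is first.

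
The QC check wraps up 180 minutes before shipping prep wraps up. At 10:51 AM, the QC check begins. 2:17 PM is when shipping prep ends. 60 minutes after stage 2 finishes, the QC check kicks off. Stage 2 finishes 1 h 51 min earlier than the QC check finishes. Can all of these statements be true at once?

The QC check ends at 2:17 PM − 180 min = 11:17 AM.
Stage 2 ends at 11:17 AM − 111 min = 9:26 AM.
The QC check starts at 9:26 AM + 60 min = 10:26 AM.
But the QC check is also said to start at 10:51 AM — a 25-minute conflict.

No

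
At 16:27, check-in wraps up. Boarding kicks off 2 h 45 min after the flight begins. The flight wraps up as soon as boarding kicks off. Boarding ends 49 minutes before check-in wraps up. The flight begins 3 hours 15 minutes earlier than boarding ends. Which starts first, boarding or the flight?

Boarding ends at 16:27 − 49 min = 15:38.
The flight starts at 15:38 − 195 min = 12:23.
Boarding starts at 12:23 + 165 min = 15:08.
Boarding starts at 15:08 and the flight starts at 12:23, so the flight is first.

the flight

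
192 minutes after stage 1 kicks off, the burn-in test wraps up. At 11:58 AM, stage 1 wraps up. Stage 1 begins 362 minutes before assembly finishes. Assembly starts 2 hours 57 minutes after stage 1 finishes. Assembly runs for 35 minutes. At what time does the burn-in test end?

Assembly starts at 11:58 AM + 177 min = 2:55 PM.
Assembly ends at 2:55 PM + 35 min = 3:30 PM.
Stage 1 starts at 3:30 PM − 362 min = 9:28 AM.
The burn-in test ends at 9:28 AM + 192 min = 12:40 PM.

12:40 PM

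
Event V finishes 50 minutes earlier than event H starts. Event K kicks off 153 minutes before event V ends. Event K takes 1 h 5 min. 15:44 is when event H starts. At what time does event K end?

13:26

Event V ends at 15:44 − 50 min = 14:54.
Event K starts at 14:54 − 153 min = 12:21.
Event K ends at 12:21 + 65 min = 13:26.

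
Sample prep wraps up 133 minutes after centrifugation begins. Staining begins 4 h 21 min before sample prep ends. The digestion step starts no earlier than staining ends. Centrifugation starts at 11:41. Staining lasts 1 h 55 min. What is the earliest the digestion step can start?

Sample prep ends at 11:41 + 133 min = 13:54.
Staining starts at 13:54 − 261 min = 09:33.
Staining ends at 09:33 + 115 min = 11:28.
The digestion step is bounded by staining, so the earliest it can start is 11:28.

11:28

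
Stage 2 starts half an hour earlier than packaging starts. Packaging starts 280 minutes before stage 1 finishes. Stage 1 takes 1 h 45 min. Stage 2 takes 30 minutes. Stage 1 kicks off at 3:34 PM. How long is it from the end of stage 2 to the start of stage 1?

Stage 1 ends at 3:34 PM + 105 min = 5:19 PM.
Packaging starts at 5:19 PM − 280 min = 12:39 PM.
Stage 2 starts at 12:39 PM − 30 min = 12:09 PM.
Stage 2 ends at 12:09 PM + 30 min = 12:39 PM.
From 12:39 PM to 3:34 PM is 2 hours 55 minutes.

2 hours 55 minutes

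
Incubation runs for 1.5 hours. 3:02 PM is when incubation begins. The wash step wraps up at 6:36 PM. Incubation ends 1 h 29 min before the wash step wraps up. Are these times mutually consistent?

Incubation ends at 6:36 PM − 89 min = 5:07 PM.
Incubation starts at 5:07 PM − 90 min = 3:37 PM.
But incubation is also said to start at 3:02 PM — a 35-minute conflict.

No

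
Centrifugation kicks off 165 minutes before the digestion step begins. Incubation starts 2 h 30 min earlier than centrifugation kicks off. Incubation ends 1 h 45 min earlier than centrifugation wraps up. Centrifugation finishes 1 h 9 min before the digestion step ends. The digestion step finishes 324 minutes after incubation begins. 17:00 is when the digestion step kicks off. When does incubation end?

14:15

Centrifugation starts at 17:00 − 165 min = 14:15.
Incubation starts at 14:15 − 150 min = 11:45.
The digestion step ends at 11:45 + 324 min = 17:09.
Centrifugation ends at 17:09 − 69 min = 16:00.
Incubation ends at 16:00 − 105 min = 14:15.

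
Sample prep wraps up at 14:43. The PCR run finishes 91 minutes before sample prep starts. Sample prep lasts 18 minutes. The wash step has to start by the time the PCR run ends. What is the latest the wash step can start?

12:54

Sample prep starts at 14:43 − 18 min = 14:25.
The PCR run ends at 14:25 − 91 min = 12:54.
The wash step is bounded by the PCR run, so the latest it can start is 12:54.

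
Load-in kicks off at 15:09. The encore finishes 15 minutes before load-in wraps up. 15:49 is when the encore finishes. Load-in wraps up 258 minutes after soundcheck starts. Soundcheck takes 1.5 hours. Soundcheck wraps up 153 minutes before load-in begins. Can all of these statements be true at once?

No

Soundcheck ends at 15:09 − 153 min = 12:36.
Soundcheck starts at 12:36 − 90 min = 11:06.
Load-in ends at 11:06 + 258 min = 15:24.
The encore ends at 15:24 − 15 min = 15:09.
But the encore is also said to end at 15:49 — a 40-minute conflict.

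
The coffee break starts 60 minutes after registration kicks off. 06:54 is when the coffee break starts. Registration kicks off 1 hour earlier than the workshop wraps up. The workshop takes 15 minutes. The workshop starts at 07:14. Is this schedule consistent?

No

The workshop ends at 07:14 + 15 min = 07:29.
Registration starts at 07:29 − 60 min = 06:29.
The coffee break starts at 06:29 + 60 min = 07:29.
But the coffee break is also said to start at 06:54 — a 35-minute conflict.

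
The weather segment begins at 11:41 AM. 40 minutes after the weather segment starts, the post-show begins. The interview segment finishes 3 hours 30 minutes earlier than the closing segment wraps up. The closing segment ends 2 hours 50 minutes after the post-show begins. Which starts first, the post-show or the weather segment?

The post-show starts at 11:41 AM + 40 min = 12:21 PM.
The post-show starts at 12:21 PM and the weather segment starts at 11:41 AM, so the weather segment is first.

the weather segment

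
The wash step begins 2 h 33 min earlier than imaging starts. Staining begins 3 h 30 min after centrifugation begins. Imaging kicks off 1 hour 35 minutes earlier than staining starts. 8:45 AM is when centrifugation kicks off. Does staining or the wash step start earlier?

Staining starts at 8:45 AM + 210 min = 12:15 PM.
Imaging starts at 12:15 PM − 95 min = 10:40 AM.
The wash step starts at 10:40 AM − 153 min = 8:07 AM.
Staining starts at 12:15 PM and the wash step starts at 8:07 AM, so the wash step is first.

the wash step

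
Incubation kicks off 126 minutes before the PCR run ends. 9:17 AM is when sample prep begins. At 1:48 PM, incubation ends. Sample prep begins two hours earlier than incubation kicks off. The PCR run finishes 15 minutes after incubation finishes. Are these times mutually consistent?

No

The PCR run ends at 1:48 PM + 15 min = 2:03 PM.
Incubation starts at 2:03 PM − 126 min = 11:57 AM.
Sample prep starts at 11:57 AM − 120 min = 9:57 AM.
But sample prep is also said to start at 9:17 AM — a 40-minute conflict.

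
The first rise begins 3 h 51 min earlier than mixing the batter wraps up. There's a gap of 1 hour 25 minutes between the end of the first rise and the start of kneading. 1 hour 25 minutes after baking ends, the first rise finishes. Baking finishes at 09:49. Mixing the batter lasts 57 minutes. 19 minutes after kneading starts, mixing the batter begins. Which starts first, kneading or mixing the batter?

kneading

The first rise ends at 09:49 + 85 min = 11:14.
Kneading starts at 11:14 + 85 min = 12:39.
Mixing the batter starts at 12:39 + 19 min = 12:58.
Kneading starts at 12:39 and mixing the batter starts at 12:58, so kneading is first.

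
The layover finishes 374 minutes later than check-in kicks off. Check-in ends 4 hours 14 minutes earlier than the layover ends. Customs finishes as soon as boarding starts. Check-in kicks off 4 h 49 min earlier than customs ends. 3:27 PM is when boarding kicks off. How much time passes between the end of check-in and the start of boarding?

Customs ends at 3:27 PM.
Check-in starts at 3:27 PM − 289 min = 10:38 AM.
The layover ends at 10:38 AM + 374 min = 4:52 PM.
Check-in ends at 4:52 PM − 254 min = 12:38 PM.
From 12:38 PM to 3:27 PM is 2 hours 49 minutes.

2 hours 49 minutes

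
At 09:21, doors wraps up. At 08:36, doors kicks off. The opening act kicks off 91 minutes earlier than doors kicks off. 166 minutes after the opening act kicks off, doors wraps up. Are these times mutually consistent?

No

The opening act starts at 08:36 − 91 min = 07:05.
Doors ends at 07:05 + 166 min = 09:51.
But doors is also said to end at 09:21 — a 30-minute conflict.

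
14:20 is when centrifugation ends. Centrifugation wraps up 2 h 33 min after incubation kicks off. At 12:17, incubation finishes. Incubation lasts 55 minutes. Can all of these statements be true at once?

Incubation starts at 12:17 − 55 min = 11:22.
Centrifugation ends at 11:22 + 153 min = 13:55.
But centrifugation is also said to end at 14:20 — a 25-minute conflict.

No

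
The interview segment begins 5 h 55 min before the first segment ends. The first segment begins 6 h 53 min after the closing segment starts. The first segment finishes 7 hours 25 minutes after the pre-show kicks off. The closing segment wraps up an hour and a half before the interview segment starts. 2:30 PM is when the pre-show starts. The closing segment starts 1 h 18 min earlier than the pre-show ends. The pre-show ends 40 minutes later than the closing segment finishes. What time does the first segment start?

The first segment ends at 2:30 PM + 445 min = 9:55 PM.
The interview segment starts at 9:55 PM − 355 min = 4:00 PM.
The closing segment ends at 4:00 PM − 90 min = 2:30 PM.
The pre-show ends at 2:30 PM + 40 min = 3:10 PM.
The closing segment starts at 3:10 PM − 78 min = 1:52 PM.
The first segment starts at 1:52 PM + 413 min = 8:45 PM.

8:45 PM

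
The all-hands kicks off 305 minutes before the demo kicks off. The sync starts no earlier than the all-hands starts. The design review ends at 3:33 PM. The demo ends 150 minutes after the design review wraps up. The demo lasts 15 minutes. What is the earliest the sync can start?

12:43 PM

The demo ends at 3:33 PM + 150 min = 6:03 PM.
The demo starts at 6:03 PM − 15 min = 5:48 PM.
The all-hands starts at 5:48 PM − 305 min = 12:43 PM.
The sync is bounded by the all-hands, so the earliest it can start is 12:43 PM.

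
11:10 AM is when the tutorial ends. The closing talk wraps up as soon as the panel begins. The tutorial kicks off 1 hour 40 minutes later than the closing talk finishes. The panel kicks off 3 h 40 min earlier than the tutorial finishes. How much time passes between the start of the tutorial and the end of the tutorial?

120 minutes

The panel starts at 11:10 AM − 220 min = 7:30 AM.
So the closing talk ends at 7:30 AM.
The tutorial starts at 7:30 AM + 100 min = 9:10 AM.
From 9:10 AM to 11:10 AM is 120 minutes.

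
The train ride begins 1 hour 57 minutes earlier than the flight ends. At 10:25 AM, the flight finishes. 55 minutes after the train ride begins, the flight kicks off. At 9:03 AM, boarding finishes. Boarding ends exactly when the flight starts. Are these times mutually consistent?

The train ride starts at 10:25 AM − 117 min = 8:28 AM.
The flight starts at 8:28 AM + 55 min = 9:23 AM.
So boarding ends at 9:23 AM.
But boarding is also said to end at 9:03 AM — a 20-minute conflict.

No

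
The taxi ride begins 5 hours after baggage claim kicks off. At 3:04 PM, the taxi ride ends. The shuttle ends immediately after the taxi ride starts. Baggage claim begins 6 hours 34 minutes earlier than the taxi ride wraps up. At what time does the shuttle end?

1:30 PM

Baggage claim starts at 3:04 PM − 394 min = 8:30 AM.
The taxi ride starts at 8:30 AM + 300 min = 1:30 PM.
So the shuttle ends at 1:30 PM.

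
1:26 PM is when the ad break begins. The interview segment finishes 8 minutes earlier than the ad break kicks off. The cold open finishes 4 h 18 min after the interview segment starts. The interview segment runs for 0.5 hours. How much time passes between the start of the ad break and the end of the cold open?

The interview segment ends at 1:26 PM − 8 min = 1:18 PM.
The interview segment starts at 1:18 PM − 30 min = 12:48 PM.
The cold open ends at 12:48 PM + 258 min = 5:06 PM.
From 1:26 PM to 5:06 PM is 3 hours 40 minutes.

3 hours 40 minutes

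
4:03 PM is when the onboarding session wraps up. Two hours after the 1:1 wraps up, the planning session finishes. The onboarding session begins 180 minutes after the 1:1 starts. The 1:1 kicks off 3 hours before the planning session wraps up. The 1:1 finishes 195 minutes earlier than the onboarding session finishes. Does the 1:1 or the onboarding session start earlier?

The 1:1 ends at 4:03 PM − 195 min = 12:48 PM.
The planning session ends at 12:48 PM + 120 min = 2:48 PM.
The 1:1 starts at 2:48 PM − 180 min = 11:48 AM.
The onboarding session starts at 11:48 AM + 180 min = 2:48 PM.
The 1:1 starts at 11:48 AM and the onboarding session starts at 2:48 PM, so the 1:1 is first.

the 1:1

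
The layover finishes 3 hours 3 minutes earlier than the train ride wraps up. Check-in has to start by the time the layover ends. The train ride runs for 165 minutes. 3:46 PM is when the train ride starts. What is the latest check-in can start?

The train ride ends at 3:46 PM + 165 min = 6:31 PM.
The layover ends at 6:31 PM − 183 min = 3:28 PM.
Check-in is bounded by the layover, so the latest it can start is 3:28 PM.

3:28 PM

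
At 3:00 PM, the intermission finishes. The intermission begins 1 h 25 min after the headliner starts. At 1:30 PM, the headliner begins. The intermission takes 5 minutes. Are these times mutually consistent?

The intermission starts at 1:30 PM + 85 min = 2:55 PM.
The intermission ends at 2:55 PM + 5 min = 3:00 PM.
That matches the stated 3:00 PM, so the schedule is consistent.

Yes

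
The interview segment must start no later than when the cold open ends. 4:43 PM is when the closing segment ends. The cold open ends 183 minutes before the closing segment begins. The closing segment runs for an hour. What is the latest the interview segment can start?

12:40 PM

The closing segment starts at 4:43 PM − 60 min = 3:43 PM.
The cold open ends at 3:43 PM − 183 min = 12:40 PM.
The interview segment is bounded by the cold open, so the latest it can start is 12:40 PM.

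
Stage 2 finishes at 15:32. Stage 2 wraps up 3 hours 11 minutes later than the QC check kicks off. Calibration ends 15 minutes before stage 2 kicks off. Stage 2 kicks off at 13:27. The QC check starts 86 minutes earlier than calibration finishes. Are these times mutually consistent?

Calibration ends at 13:27 − 15 min = 13:12.
The QC check starts at 13:12 − 86 min = 11:46.
Stage 2 ends at 11:46 + 191 min = 14:57.
But stage 2 is also said to end at 15:32 — a 35-minute conflict.

No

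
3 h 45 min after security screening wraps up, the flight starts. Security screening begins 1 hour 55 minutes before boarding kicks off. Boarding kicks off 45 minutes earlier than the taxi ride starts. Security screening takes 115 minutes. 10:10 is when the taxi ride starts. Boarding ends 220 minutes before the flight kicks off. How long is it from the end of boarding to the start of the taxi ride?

40 minutes

Boarding starts at 10:10 − 45 min = 09:25.
Security screening starts at 09:25 − 115 min = 07:30.
Security screening ends at 07:30 + 115 min = 09:25.
The flight starts at 09:25 + 225 min = 13:10.
Boarding ends at 13:10 − 220 min = 09:30.
From 09:30 to 10:10 is 40 minutes.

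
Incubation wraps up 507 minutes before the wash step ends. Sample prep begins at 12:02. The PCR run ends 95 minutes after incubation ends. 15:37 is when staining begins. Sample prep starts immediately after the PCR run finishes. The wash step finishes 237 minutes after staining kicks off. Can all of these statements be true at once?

The wash step ends at 15:37 + 237 min = 19:34.
Incubation ends at 19:34 − 507 min = 11:07.
The PCR run ends at 11:07 + 95 min = 12:42.
So sample prep starts at 12:42.
But sample prep is also said to start at 12:02 — a 40-minute conflict.

No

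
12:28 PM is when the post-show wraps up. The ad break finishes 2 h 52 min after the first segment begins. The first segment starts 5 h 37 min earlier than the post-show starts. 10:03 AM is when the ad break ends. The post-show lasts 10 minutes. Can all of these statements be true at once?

No

The post-show starts at 12:28 PM − 10 min = 12:18 PM.
The first segment starts at 12:18 PM − 337 min = 6:41 AM.
The ad break ends at 6:41 AM + 172 min = 9:33 AM.
But the ad break is also said to end at 10:03 AM — a 30-minute conflict.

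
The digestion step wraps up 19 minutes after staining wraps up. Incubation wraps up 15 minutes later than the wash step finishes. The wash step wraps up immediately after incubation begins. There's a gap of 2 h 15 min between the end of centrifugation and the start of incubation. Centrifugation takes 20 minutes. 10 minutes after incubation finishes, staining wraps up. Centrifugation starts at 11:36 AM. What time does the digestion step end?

2:55 PM

Centrifugation ends at 11:36 AM + 20 min = 11:56 AM.
Incubation starts at 11:56 AM + 135 min = 2:11 PM.
So the wash step ends at 2:11 PM.
Incubation ends at 2:11 PM + 15 min = 2:26 PM.
Staining ends at 2:26 PM + 10 min = 2:36 PM.
The digestion step ends at 2:36 PM + 19 min = 2:55 PM.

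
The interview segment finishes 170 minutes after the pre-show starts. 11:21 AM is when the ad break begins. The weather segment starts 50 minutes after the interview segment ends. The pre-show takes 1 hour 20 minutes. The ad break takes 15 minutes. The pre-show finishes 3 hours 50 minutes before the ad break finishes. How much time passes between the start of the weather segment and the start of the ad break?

The ad break ends at 11:21 AM + 15 min = 11:36 AM.
The pre-show ends at 11:36 AM − 230 min = 7:46 AM.
The pre-show starts at 7:46 AM − 80 min = 6:26 AM.
The interview segment ends at 6:26 AM + 170 min = 9:16 AM.
The weather segment starts at 9:16 AM + 50 min = 10:06 AM.
From 10:06 AM to 11:21 AM is 1 h 15 min.

1 h 15 min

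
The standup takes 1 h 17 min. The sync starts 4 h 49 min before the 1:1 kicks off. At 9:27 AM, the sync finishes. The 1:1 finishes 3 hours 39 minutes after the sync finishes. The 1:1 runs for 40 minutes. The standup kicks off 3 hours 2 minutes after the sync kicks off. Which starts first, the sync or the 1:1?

The 1:1 ends at 9:27 AM + 219 min = 1:06 PM.
The 1:1 starts at 1:06 PM − 40 min = 12:26 PM.
The sync starts at 12:26 PM − 289 min = 7:37 AM.
The sync starts at 7:37 AM and the 1:1 starts at 12:26 PM, so the sync is first.

the sync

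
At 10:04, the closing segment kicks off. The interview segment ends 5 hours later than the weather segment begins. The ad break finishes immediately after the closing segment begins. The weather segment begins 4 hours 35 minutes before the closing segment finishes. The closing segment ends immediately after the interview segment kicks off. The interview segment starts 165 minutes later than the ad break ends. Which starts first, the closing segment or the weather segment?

the weather segment

The ad break ends at 10:04.
The interview segment starts at 10:04 + 165 min = 12:49.
So the closing segment ends at 12:49.
The weather segment starts at 12:49 − 275 min = 08:14.
The closing segment starts at 10:04 and the weather segment starts at 08:14, so the weather segment is first.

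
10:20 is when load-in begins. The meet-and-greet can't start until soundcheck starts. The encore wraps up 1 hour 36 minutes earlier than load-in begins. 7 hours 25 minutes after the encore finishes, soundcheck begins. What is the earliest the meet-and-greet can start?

The encore ends at 10:20 − 96 min = 08:44.
Soundcheck starts at 08:44 + 445 min = 16:09.
The meet-and-greet is bounded by soundcheck, so the earliest it can start is 16:09.

16:09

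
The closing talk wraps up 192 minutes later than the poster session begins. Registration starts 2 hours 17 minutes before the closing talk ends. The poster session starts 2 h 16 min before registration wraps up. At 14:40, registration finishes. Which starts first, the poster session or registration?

the poster session

The poster session starts at 14:40 − 136 min = 12:24.
The closing talk ends at 12:24 + 192 min = 15:36.
Registration starts at 15:36 − 137 min = 13:19.
The poster session starts at 12:24 and registration starts at 13:19, so the poster session is first.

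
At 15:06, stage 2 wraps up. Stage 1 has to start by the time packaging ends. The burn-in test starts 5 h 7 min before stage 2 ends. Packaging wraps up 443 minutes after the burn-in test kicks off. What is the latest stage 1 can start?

The burn-in test starts at 15:06 − 307 min = 09:59.
Packaging ends at 09:59 + 443 min = 17:22.
Stage 1 is bounded by packaging, so the latest it can start is 17:22.

17:22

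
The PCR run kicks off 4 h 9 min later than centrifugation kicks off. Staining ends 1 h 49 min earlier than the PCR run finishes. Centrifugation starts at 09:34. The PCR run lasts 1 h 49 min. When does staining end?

13:43

The PCR run starts at 09:34 + 249 min = 13:43.
The PCR run ends at 13:43 + 109 min = 15:32.
Staining ends at 15:32 − 109 min = 13:43.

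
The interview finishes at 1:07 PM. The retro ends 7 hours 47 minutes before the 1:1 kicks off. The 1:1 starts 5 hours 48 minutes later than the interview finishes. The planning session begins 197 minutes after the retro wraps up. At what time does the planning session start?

2:25 PM

The 1:1 starts at 1:07 PM + 348 min = 6:55 PM.
The retro ends at 6:55 PM − 467 min = 11:08 AM.
The planning session starts at 11:08 AM + 197 min = 2:25 PM.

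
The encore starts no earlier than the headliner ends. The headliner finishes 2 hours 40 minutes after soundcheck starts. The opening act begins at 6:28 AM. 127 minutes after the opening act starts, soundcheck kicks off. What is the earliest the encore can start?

11:15 AM

Soundcheck starts at 6:28 AM + 127 min = 8:35 AM.
The headliner ends at 8:35 AM + 160 min = 11:15 AM.
The encore is bounded by the headliner, so the earliest it can start is 11:15 AM.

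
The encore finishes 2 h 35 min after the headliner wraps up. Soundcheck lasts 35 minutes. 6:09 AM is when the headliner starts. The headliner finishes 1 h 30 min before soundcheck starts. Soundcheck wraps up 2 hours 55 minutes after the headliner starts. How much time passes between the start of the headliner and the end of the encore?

Soundcheck ends at 6:09 AM + 175 min = 9:04 AM.
Soundcheck starts at 9:04 AM − 35 min = 8:29 AM.
The headliner ends at 8:29 AM − 90 min = 6:59 AM.
The encore ends at 6:59 AM + 155 min = 9:34 AM.
From 6:09 AM to 9:34 AM is 3 hours 25 minutes.

3 hours 25 minutes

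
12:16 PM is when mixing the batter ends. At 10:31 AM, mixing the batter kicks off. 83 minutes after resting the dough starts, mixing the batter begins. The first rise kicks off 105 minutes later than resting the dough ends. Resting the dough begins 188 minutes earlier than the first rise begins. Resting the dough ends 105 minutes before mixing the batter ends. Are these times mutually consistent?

Yes

Resting the dough ends at 12:16 PM − 105 min = 10:31 AM.
The first rise starts at 10:31 AM + 105 min = 12:16 PM.
Resting the dough starts at 12:16 PM − 188 min = 9:08 AM.
Mixing the batter starts at 9:08 AM + 83 min = 10:31 AM.
That matches the stated 10:31 AM, so the schedule is consistent.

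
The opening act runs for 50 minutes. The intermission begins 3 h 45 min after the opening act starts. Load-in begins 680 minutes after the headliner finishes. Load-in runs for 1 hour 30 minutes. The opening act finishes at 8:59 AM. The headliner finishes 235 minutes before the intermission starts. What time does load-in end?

8:49 PM

The opening act starts at 8:59 AM − 50 min = 8:09 AM.
The intermission starts at 8:09 AM + 225 min = 11:54 AM.
The headliner ends at 11:54 AM − 235 min = 7:59 AM.
Load-in starts at 7:59 AM + 680 min = 7:19 PM.
Load-in ends at 7:19 PM + 90 min = 8:49 PM.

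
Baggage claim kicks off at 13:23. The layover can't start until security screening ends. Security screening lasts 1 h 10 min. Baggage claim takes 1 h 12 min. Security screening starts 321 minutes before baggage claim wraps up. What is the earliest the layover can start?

10:24

Baggage claim ends at 13:23 + 72 min = 14:35.
Security screening starts at 14:35 − 321 min = 09:14.
Security screening ends at 09:14 + 70 min = 10:24.
The layover is bounded by security screening, so the earliest it can start is 10:24.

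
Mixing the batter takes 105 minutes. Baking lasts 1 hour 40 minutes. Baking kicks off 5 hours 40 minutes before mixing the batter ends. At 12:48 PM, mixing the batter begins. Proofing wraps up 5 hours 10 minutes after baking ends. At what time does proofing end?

Mixing the batter ends at 12:48 PM + 105 min = 2:33 PM.
Baking starts at 2:33 PM − 340 min = 8:53 AM.
Baking ends at 8:53 AM + 100 min = 10:33 AM.
Proofing ends at 10:33 AM + 310 min = 3:43 PM.

3:43 PM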